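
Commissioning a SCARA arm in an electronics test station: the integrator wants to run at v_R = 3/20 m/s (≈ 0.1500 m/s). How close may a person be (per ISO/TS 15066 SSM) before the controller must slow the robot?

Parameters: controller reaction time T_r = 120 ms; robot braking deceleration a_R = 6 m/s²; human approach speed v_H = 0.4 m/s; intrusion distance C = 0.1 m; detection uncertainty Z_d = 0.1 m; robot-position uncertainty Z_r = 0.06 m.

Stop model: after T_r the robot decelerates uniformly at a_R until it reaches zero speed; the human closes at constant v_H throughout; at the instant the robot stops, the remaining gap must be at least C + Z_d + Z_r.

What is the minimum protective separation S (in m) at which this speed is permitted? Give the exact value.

S_min = 2703/8000 m = 0.3379 m

braking lasts T_s = (3/20)/6 = 0.0250 s
reaction-phase robot travel = 0.1500·0.1200 = 0.0180 m
robot under decel: 0.1500²/(2·6.0000) = 0.0019 m
human over T_r+T_s: 0.4000·(0.1200+0.0250) = 0.0580 m
residual clearance needed = 0.1000+0.1000+0.0600 = 0.2600 m
S_min ≈ 0.0180+0.0019+0.0580+0.2600  ⇒  S_min = 2703/8000 m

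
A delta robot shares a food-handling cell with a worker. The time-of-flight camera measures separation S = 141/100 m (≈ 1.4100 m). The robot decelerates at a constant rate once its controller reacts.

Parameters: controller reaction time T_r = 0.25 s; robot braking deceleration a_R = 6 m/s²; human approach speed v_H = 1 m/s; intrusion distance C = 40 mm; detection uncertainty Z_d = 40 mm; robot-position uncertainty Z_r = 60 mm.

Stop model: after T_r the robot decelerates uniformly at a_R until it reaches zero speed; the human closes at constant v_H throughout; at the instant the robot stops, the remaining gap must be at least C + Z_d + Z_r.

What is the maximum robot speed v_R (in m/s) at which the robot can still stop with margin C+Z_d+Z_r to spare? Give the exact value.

quadratic (1/12)·v² + (5/12)·v + (-51/50) = 0
  disc = (5/12)² − 4·(1/12)·(-51/50) = 1849/3600 ; √disc = 43/60
  v_R = (−(5/12) + 43/60) / (2·(1/12)) = 9/5 m/s
check:
T_s = v_R/a_R = (9/5)/6 = 0.3000 s
robot covers v_R·T_r = 1.8000·0.2500 = 0.4500 m before braking
braking distance = 1.8000²/(2·6.0000) = 0.2700 m
person approaches 1.0000·(0.2500+0.3000) = 0.5500 m
C+Z_d+Z_r = 0.0400+0.0400+0.0600 = 0.1400 m
sum ≈ 0.4500+0.2700+0.5500+0.1400 ≈ 1.4100 m = S ✓

v_R_max = 9/5 m/s = 1.8000 m/s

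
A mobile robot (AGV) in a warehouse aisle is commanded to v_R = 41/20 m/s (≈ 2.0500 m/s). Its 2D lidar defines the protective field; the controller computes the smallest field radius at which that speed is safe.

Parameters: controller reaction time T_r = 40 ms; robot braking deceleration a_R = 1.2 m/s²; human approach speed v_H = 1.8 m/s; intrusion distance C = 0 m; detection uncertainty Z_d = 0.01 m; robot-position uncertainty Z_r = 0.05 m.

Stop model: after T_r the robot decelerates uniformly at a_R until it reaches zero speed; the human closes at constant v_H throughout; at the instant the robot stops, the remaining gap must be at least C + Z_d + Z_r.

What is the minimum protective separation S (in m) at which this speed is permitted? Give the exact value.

T_s = v_R/a_R = (41/20)/(6/5) = 1.7083 s
robot covers v_R·T_r = 2.0500·0.0400 = 0.0820 m before braking
robot under decel: 2.0500²/(2·1.2000) = 1.7510 m
human closes 1.8000·1.7483 = 3.1470 m
margins: 0.0000+0.0100+0.0500 = 0.0600 m
S_min ≈ 0.0820+1.7510+3.1470+0.0600  ⇒  S_min = 120961/24000 m

S_min = 120961/24000 m = 5.0400 m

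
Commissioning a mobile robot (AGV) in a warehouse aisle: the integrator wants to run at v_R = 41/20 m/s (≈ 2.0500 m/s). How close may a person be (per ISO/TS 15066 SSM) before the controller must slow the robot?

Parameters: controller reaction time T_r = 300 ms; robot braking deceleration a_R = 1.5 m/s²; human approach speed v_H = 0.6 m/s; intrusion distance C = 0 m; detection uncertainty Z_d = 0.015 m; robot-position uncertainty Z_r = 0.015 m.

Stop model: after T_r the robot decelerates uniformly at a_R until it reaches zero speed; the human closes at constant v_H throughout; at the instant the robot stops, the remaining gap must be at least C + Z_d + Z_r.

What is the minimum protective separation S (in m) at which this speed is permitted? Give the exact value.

S_min = 731/240 m = 3.0458 m

stop time T_s = (41/20)/(3/2) = 1.3667 s
reaction-phase robot travel = 2.0500·0.3000 = 0.6150 m
robot under decel: 2.0500²/(2·1.5000) = 1.4008 m
human closes 0.6000·1.6667 = 1.0000 m
residual clearance needed = 0.0000+0.0150+0.0150 = 0.0300 m
S_min ≈ 0.6150+1.4008+1.0000+0.0300  ⇒  S_min = 731/240 m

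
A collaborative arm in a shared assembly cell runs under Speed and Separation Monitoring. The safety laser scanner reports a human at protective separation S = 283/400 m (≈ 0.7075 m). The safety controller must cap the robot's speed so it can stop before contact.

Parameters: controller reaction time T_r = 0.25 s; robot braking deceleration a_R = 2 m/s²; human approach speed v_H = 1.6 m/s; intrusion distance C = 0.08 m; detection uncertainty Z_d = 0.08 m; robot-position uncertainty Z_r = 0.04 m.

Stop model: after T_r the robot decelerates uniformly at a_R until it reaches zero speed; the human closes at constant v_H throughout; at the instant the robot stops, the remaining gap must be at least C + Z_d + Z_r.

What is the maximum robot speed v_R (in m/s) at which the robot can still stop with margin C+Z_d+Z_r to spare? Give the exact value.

collect terms ⇒ (1/4)·v_R² + (21/20)·v_R + (-43/400) = 0
  disc = (21/20)² − 4·(1/4)·(-43/400) = 121/100 ; √disc = 11/10
  v_R = (−(21/20) + 11/10) / (2·(1/4)) = 1/10 m/s
check:
T_s = v_R/a_R = (1/10)/2 = 0.0500 s
robot in T_r: 0.1000·0.2500 = 0.0250 m
robot covers 0.1000·0.0500 − ½·2.0000·0.0500² = 0.0025 m while stopping
human over T_r+T_s: 1.6000·(0.2500+0.0500) = 0.4800 m
residual clearance needed = 0.0800+0.0800+0.0400 = 0.2000 m
sum ≈ 0.0250+0.0025+0.4800+0.2000 ≈ 0.7075 m = S ✓

v_R_max = 1/10 m/s = 0.1000 m/s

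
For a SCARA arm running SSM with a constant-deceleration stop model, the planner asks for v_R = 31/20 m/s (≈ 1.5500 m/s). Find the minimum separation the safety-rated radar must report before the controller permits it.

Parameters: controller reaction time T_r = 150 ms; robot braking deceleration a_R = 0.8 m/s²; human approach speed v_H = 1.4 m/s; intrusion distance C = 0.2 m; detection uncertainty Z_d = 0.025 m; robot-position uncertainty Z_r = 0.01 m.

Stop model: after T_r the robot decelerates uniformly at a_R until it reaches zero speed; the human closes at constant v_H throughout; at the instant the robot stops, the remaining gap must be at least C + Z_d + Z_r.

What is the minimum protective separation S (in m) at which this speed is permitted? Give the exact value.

S_min = 15653/3200 m = 4.8916 m

braking lasts T_s = (31/20)/(4/5) = 1.9375 s
robot covers v_R·T_r = 1.5500·0.1500 = 0.2325 m before braking
braking distance = 1.5500²/(2·0.8000) = 1.5016 m
human over T_r+T_s: 1.4000·(0.1500+1.9375) = 2.9225 m
residual clearance needed = 0.2000+0.0250+0.0100 = 0.2350 m
S_min ≈ 0.2325+1.5016+2.9225+0.2350  ⇒  S_min = 15653/3200 m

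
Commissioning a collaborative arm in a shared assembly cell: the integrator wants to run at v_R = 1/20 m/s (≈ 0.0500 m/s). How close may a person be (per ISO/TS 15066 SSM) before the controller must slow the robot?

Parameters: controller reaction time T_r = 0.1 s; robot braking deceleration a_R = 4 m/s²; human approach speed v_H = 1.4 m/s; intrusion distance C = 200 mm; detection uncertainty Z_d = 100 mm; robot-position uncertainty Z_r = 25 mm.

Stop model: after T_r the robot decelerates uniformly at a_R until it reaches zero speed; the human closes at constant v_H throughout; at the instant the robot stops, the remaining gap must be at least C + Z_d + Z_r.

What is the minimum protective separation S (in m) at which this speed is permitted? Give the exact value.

S_min = 1561/3200 m = 0.4878 m

braking lasts T_s = (1/20)/4 = 0.0125 s
robot covers v_R·T_r = 0.0500·0.1000 = 0.0050 m before braking
braking distance = 0.0500²/(2·4.0000) = 0.0003 m
person approaches 1.4000·(0.1000+0.0125) = 0.1575 m
margins: 0.2000+0.1000+0.0250 = 0.3250 m
S_min ≈ 0.0050+0.0003+0.1575+0.3250  ⇒  S_min = 1561/3200 m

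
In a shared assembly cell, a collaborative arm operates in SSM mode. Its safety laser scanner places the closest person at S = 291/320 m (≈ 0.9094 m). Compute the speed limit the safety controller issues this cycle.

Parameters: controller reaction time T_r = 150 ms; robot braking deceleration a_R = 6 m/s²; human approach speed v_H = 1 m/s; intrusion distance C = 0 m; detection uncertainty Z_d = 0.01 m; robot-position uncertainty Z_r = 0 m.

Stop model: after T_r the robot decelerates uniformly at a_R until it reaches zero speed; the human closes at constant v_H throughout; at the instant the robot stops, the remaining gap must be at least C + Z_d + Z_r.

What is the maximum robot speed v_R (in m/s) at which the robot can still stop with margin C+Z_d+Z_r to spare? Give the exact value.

v_R_max = 33/20 m/s = 1.6500 m/s

quadratic (1/12)·v² + (19/60)·v + (-1199/1600) = 0
  disc = (19/60)² − 4·(1/12)·(-1199/1600) = 5041/14400 ; √disc = 71/120
  v_R = (−(19/60) + 71/120) / (2·(1/12)) = 33/20 m/s
check:
braking lasts T_s = (33/20)/6 = 0.2750 s
robot covers v_R·T_r = 1.6500·0.1500 = 0.2475 m before braking
robot under decel: 1.6500²/(2·6.0000) = 0.2269 m
human closes 1.0000·0.4250 = 0.4250 m
residual clearance needed = 0.0000+0.0100+0.0000 = 0.0100 m
sum ≈ 0.2475+0.2269+0.4250+0.0100 ≈ 0.9094 m = S ✓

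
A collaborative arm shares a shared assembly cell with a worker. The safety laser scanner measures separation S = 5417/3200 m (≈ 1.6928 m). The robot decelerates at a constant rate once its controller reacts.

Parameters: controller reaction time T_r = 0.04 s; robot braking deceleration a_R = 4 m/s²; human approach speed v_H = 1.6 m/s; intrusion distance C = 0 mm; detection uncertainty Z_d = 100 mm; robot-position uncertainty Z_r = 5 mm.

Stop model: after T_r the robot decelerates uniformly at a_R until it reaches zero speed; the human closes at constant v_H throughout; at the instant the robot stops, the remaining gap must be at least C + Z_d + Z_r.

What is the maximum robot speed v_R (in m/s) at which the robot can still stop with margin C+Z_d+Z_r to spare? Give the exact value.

collect terms ⇒ (1/8)·v_R² + (11/25)·v_R + (-24381/16000) = 0
  disc = (11/25)² − 4·(1/8)·(-24381/16000) = 152881/160000 ; √disc = 391/400
  v_R = (−(11/25) + 391/400) / (2·(1/8)) = 43/20 m/s
check:
braking lasts T_s = (43/20)/4 = 0.5375 s
robot in T_r: 2.1500·0.0400 = 0.0860 m
braking distance = 2.1500²/(2·4.0000) = 0.5778 m
human over T_r+T_s: 1.6000·(0.0400+0.5375) = 0.9240 m
C+Z_d+Z_r = 0.0000+0.1000+0.0050 = 0.1050 m
sum ≈ 0.0860+0.5778+0.9240+0.1050 ≈ 1.6928 m = S ✓

v_R_max = 43/20 m/s = 2.1500 m/s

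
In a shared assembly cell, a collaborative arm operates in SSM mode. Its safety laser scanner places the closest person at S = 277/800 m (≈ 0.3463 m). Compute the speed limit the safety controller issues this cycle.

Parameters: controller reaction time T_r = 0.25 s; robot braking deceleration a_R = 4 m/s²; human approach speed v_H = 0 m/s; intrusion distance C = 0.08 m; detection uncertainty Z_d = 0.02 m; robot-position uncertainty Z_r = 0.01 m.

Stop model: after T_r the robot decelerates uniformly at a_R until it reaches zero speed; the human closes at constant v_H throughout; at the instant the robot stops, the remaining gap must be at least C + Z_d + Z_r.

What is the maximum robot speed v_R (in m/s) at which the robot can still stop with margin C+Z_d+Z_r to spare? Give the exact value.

at the boundary: (1/8)·v² + (1/4)·v + (-189/800) = 0
  disc = (1/4)² − 4·(1/8)·(-189/800) = 289/1600 ; √disc = 17/40
  v_R = (−(1/4) + 17/40) / (2·(1/8)) = 7/10 m/s
check:
stop time T_s = (7/10)/4 = 0.1750 s
reaction-phase robot travel = 0.7000·0.2500 = 0.1750 m
robot covers 0.7000·0.1750 − ½·4.0000·0.1750² = 0.0612 m while stopping
human over T_r+T_s: 0.0000·(0.2500+0.1750) = 0.0000 m
margins: 0.0800+0.0200+0.0100 = 0.1100 m
sum ≈ 0.1750+0.0612+0.0000+0.1100 ≈ 0.3463 m = S ✓

v_R_max = 7/10 m/s = 0.7000 m/s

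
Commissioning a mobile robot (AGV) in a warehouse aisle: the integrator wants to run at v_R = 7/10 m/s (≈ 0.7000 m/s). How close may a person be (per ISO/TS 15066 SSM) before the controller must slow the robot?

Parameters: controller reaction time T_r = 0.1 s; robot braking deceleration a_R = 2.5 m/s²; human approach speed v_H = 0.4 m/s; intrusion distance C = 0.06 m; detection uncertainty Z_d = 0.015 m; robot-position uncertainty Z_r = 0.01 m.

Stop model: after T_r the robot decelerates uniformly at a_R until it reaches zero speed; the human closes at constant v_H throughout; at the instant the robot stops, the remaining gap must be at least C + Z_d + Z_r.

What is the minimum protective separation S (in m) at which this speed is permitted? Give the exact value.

braking lasts T_s = (7/10)/(5/2) = 0.2800 s
reaction-phase robot travel = 0.7000·0.1000 = 0.0700 m
robot covers 0.7000·0.2800 − ½·2.5000·0.2800² = 0.0980 m while stopping
human over T_r+T_s: 0.4000·(0.1000+0.2800) = 0.1520 m
residual clearance needed = 0.0600+0.0150+0.0100 = 0.0850 m
S_min ≈ 0.0700+0.0980+0.1520+0.0850  ⇒  S_min = 81/200 m

S_min = 81/200 m = 0.4050 m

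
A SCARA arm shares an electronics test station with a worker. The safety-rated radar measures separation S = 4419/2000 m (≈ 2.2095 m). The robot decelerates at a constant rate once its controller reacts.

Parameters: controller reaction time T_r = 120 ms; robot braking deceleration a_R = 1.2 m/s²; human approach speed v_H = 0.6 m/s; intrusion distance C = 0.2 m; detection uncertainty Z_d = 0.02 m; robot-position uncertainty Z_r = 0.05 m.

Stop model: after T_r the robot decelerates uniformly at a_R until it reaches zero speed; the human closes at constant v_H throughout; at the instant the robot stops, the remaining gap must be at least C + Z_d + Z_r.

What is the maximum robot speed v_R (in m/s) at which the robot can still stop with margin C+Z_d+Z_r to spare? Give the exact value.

collect terms ⇒ (5/12)·v_R² + (31/50)·v_R + (-747/400) = 0
  disc = (31/50)² − 4·(5/12)·(-747/400) = 34969/10000 ; √disc = 187/100
  v_R = (−(31/50) + 187/100) / (2·(5/12)) = 3/2 m/s
check:
stop time T_s = (3/2)/(6/5) = 1.2500 s
robot covers v_R·T_r = 1.5000·0.1200 = 0.1800 m before braking
robot under decel: 1.5000²/(2·1.2000) = 0.9375 m
human closes 0.6000·1.3700 = 0.8220 m
margins: 0.2000+0.0200+0.0500 = 0.2700 m
sum ≈ 0.1800+0.9375+0.8220+0.2700 ≈ 2.2095 m = S ✓

v_R_max = 3/2 m/s = 1.5000 m/s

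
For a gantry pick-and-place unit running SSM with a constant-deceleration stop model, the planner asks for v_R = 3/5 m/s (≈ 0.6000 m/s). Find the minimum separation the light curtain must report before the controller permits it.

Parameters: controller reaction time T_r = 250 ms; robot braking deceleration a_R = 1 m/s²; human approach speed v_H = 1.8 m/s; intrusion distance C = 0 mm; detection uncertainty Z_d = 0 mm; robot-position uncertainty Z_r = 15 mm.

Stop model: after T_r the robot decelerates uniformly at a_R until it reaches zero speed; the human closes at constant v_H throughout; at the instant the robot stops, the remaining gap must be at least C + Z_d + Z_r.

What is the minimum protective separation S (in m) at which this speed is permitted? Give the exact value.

braking lasts T_s = (3/5)/1 = 0.6000 s
robot covers v_R·T_r = 0.6000·0.2500 = 0.1500 m before braking
robot under decel: 0.6000²/(2·1.0000) = 0.1800 m
person approaches 1.8000·(0.2500+0.6000) = 1.5300 m
C+Z_d+Z_r = 0.0000+0.0000+0.0150 = 0.0150 m
S_min ≈ 0.1500+0.1800+1.5300+0.0150  ⇒  S_min = 15/8 m

S_min = 15/8 m = 1.8750 m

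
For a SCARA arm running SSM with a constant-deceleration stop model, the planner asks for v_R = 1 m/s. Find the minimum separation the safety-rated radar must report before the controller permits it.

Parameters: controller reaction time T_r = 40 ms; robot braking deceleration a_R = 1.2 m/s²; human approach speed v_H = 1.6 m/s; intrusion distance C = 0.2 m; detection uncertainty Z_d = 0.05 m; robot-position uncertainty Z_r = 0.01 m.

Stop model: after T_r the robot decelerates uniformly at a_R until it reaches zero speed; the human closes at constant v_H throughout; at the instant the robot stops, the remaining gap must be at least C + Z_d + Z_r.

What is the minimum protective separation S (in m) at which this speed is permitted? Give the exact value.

T_s = v_R/a_R = 1/(6/5) = 0.8333 s
robot covers v_R·T_r = 1.0000·0.0400 = 0.0400 m before braking
robot under decel: 1.0000²/(2·1.2000) = 0.4167 m
human over T_r+T_s: 1.6000·(0.0400+0.8333) = 1.3973 m
residual clearance needed = 0.2000+0.0500+0.0100 = 0.2600 m
S_min ≈ 0.0400+0.4167+1.3973+0.2600  ⇒  S_min = 1057/500 m

S_min = 1057/500 m = 2.1140 m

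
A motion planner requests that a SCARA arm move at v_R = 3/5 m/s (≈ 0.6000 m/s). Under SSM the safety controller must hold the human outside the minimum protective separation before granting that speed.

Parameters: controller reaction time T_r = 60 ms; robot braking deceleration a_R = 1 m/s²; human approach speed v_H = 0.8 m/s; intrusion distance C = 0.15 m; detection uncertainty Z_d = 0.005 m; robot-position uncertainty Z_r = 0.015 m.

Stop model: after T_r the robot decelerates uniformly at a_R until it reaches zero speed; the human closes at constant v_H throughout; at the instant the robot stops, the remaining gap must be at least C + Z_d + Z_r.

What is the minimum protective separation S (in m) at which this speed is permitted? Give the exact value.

S_min = 457/500 m = 0.9140 m

braking lasts T_s = (3/5)/1 = 0.6000 s
reaction-phase robot travel = 0.6000·0.0600 = 0.0360 m
robot covers 0.6000·0.6000 − ½·1.0000·0.6000² = 0.1800 m while stopping
person approaches 0.8000·(0.0600+0.6000) = 0.5280 m
C+Z_d+Z_r = 0.1500+0.0050+0.0150 = 0.1700 m
S_min ≈ 0.0360+0.1800+0.5280+0.1700  ⇒  S_min = 457/500 m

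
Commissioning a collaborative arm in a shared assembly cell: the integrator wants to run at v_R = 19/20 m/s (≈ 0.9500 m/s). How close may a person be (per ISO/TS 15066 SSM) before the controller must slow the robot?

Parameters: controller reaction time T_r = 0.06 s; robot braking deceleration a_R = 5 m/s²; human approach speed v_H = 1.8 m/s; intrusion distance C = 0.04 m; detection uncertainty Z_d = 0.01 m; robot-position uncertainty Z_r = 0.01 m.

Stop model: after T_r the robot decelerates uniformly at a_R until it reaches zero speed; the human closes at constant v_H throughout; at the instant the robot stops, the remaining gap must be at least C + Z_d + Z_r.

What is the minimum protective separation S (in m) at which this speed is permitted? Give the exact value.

S_min = 2629/4000 m = 0.6573 m

stop time T_s = (19/20)/5 = 0.1900 s
robot covers v_R·T_r = 0.9500·0.0600 = 0.0570 m before braking
braking distance = 0.9500²/(2·5.0000) = 0.0902 m
human over T_r+T_s: 1.8000·(0.0600+0.1900) = 0.4500 m
residual clearance needed = 0.0400+0.0100+0.0100 = 0.0600 m
S_min ≈ 0.0570+0.0902+0.4500+0.0600  ⇒  S_min = 2629/4000 m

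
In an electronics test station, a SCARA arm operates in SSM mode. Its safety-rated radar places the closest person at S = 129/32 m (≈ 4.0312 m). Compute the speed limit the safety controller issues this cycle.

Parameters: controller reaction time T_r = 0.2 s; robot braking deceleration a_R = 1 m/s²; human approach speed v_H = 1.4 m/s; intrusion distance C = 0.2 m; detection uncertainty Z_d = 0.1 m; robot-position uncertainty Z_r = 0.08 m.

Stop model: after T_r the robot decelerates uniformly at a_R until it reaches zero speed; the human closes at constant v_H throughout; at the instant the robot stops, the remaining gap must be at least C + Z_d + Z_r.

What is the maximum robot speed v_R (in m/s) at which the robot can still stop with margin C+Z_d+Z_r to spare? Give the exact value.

v_R_max = 29/20 m/s = 1.4500 m/s

collect terms ⇒ (1/2)·v_R² + (8/5)·v_R + (-2697/800) = 0
  disc = (8/5)² − 4·(1/2)·(-2697/800) = 3721/400 ; √disc = 61/20
  v_R = (−(8/5) + 61/20) / (2·(1/2)) = 29/20 m/s
check:
stop time T_s = (29/20)/1 = 1.4500 s
robot in T_r: 1.4500·0.2000 = 0.2900 m
robot under decel: 1.4500²/(2·1.0000) = 1.0513 m
human over T_r+T_s: 1.4000·(0.2000+1.4500) = 2.3100 m
C+Z_d+Z_r = 0.2000+0.1000+0.0800 = 0.3800 m
sum ≈ 0.2900+1.0513+2.3100+0.3800 ≈ 4.0312 m = S ✓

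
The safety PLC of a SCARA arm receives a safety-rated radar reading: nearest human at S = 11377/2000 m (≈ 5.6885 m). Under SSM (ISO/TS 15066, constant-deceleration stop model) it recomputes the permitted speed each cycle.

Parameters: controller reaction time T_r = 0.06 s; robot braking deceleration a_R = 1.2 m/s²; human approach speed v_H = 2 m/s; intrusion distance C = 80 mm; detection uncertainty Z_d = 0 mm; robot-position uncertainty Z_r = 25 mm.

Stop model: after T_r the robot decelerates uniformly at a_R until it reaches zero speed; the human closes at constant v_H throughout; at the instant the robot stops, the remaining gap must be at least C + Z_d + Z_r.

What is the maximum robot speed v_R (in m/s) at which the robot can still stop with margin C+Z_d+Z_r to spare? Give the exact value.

collect terms ⇒ (5/12)·v_R² + (259/150)·v_R + (-10927/2000) = 0
  disc = (259/150)² − 4·(5/12)·(-10927/2000) = 1087849/90000 ; √disc = 1043/300
  v_R = (−(259/150) + 1043/300) / (2·(5/12)) = 21/10 m/s
check:
braking lasts T_s = (21/10)/(6/5) = 1.7500 s
robot covers v_R·T_r = 2.1000·0.0600 = 0.1260 m before braking
braking distance = 2.1000²/(2·1.2000) = 1.8375 m
human over T_r+T_s: 2.0000·(0.0600+1.7500) = 3.6200 m
C+Z_d+Z_r = 0.0800+0.0000+0.0250 = 0.1050 m
sum ≈ 0.1260+1.8375+3.6200+0.1050 ≈ 5.6885 m = S ✓

v_R_max = 21/10 m/s = 2.1000 m/s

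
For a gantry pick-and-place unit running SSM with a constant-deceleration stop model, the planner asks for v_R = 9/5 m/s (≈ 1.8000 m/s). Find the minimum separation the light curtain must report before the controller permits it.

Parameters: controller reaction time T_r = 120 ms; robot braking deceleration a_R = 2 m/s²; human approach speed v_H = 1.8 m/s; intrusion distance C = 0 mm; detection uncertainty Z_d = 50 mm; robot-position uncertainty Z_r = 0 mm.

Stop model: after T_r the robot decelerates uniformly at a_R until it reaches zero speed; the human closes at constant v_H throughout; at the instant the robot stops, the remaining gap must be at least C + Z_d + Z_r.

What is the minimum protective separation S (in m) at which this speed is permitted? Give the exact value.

S_min = 364/125 m = 2.9120 m

T_s = v_R/a_R = (9/5)/2 = 0.9000 s
reaction-phase robot travel = 1.8000·0.1200 = 0.2160 m
braking distance = 1.8000²/(2·2.0000) = 0.8100 m
person approaches 1.8000·(0.1200+0.9000) = 1.8360 m
residual clearance needed = 0.0000+0.0500+0.0000 = 0.0500 m
S_min ≈ 0.2160+0.8100+1.8360+0.0500  ⇒  S_min = 364/125 m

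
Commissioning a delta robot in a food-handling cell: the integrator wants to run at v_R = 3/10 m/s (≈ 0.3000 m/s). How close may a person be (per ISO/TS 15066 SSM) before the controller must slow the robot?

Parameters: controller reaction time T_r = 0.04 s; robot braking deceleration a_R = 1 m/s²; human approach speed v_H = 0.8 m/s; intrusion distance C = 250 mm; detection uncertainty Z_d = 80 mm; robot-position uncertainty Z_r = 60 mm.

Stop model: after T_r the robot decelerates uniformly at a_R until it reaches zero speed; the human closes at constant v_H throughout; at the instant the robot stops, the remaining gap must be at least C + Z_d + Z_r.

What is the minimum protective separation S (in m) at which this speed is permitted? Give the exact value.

braking lasts T_s = (3/10)/1 = 0.3000 s
reaction-phase robot travel = 0.3000·0.0400 = 0.0120 m
braking distance = 0.3000²/(2·1.0000) = 0.0450 m
human over T_r+T_s: 0.8000·(0.0400+0.3000) = 0.2720 m
margins: 0.2500+0.0800+0.0600 = 0.3900 m
S_min ≈ 0.0120+0.0450+0.2720+0.3900  ⇒  S_min = 719/1000 m

S_min = 719/1000 m = 0.7190 m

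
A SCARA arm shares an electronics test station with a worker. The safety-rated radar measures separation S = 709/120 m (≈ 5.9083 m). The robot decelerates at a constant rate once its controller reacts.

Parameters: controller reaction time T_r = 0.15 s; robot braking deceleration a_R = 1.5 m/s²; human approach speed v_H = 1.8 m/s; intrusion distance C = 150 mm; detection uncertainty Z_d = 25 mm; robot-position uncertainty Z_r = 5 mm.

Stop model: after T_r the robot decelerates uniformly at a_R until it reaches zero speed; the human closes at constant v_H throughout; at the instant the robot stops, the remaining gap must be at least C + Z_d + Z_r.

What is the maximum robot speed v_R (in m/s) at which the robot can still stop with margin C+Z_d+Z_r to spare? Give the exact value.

v_R_max = 5/2 m/s = 2.5000 m/s

at the boundary: (1/3)·v² + (27/20)·v + (-131/24) = 0
  disc = (27/20)² − 4·(1/3)·(-131/24) = 32761/3600 ; √disc = 181/60
  v_R = (−(27/20) + 181/60) / (2·(1/3)) = 5/2 m/s
check:
stop time T_s = (5/2)/(3/2) = 1.6667 s
reaction-phase robot travel = 2.5000·0.1500 = 0.3750 m
braking distance = 2.5000²/(2·1.5000) = 2.0833 m
human closes 1.8000·1.8167 = 3.2700 m
C+Z_d+Z_r = 0.1500+0.0250+0.0050 = 0.1800 m
sum ≈ 0.3750+2.0833+3.2700+0.1800 ≈ 5.9083 m = S ✓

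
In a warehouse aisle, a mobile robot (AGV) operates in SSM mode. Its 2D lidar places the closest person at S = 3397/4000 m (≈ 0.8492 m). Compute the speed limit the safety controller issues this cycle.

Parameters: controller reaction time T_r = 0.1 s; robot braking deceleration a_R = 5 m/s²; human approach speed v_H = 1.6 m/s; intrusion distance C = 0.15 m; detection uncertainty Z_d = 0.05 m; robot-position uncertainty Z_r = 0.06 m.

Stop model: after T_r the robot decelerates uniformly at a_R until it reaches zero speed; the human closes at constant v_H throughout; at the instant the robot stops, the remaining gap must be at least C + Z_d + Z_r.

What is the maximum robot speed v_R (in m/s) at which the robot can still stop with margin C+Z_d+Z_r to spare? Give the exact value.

at the boundary: (1/10)·v² + (21/50)·v + (-1717/4000) = 0
  disc = (21/50)² − 4·(1/10)·(-1717/4000) = 3481/10000 ; √disc = 59/100
  v_R = (−(21/50) + 59/100) / (2·(1/10)) = 17/20 m/s
check:
stop time T_s = (17/20)/5 = 0.1700 s
reaction-phase robot travel = 0.8500·0.1000 = 0.0850 m
robot under decel: 0.8500²/(2·5.0000) = 0.0722 m
human closes 1.6000·0.2700 = 0.4320 m
margins: 0.1500+0.0500+0.0600 = 0.2600 m
sum ≈ 0.0850+0.0722+0.4320+0.2600 ≈ 0.8492 m = S ✓

v_R_max = 17/20 m/s = 0.8500 m/s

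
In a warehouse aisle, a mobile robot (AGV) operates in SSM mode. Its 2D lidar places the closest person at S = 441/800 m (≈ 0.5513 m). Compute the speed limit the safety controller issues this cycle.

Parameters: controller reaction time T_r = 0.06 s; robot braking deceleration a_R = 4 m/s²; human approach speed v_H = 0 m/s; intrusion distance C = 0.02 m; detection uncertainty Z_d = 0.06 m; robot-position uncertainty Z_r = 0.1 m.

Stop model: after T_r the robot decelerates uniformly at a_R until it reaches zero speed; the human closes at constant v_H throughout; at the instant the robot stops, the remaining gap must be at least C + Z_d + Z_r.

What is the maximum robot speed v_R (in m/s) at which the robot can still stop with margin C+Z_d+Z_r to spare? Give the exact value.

at the boundary: (1/8)·v² + (3/50)·v + (-297/800) = 0
  disc = (3/50)² − 4·(1/8)·(-297/800) = 7569/40000 ; √disc = 87/200
  v_R = (−(3/50) + 87/200) / (2·(1/8)) = 3/2 m/s
check:
braking lasts T_s = (3/2)/4 = 0.3750 s
reaction-phase robot travel = 1.5000·0.0600 = 0.0900 m
braking distance = 1.5000²/(2·4.0000) = 0.2812 m
person approaches 0.0000·(0.0600+0.3750) = 0.0000 m
C+Z_d+Z_r = 0.0200+0.0600+0.1000 = 0.1800 m
sum ≈ 0.0900+0.2812+0.0000+0.1800 ≈ 0.5513 m = S ✓

v_R_max = 3/2 m/s = 1.5000 m/s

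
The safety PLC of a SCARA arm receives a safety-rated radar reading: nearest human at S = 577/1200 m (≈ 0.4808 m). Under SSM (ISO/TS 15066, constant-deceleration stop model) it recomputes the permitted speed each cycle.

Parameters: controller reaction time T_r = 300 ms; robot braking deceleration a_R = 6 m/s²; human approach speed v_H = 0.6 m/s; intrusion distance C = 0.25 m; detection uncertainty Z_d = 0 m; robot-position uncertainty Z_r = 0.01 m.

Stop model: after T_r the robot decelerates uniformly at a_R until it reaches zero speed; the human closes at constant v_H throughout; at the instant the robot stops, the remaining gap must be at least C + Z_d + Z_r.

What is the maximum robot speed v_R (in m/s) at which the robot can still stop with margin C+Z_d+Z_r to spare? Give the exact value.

quadratic (1/12)·v² + (2/5)·v + (-49/1200) = 0
  disc = (2/5)² − 4·(1/12)·(-49/1200) = 25/144 ; √disc = 5/12
  v_R = (−(2/5) + 5/12) / (2·(1/12)) = 1/10 m/s
check:
T_s = v_R/a_R = (1/10)/6 = 0.0167 s
reaction-phase robot travel = 0.1000·0.3000 = 0.0300 m
robot covers 0.1000·0.0167 − ½·6.0000·0.0167² = 0.0008 m while stopping
person approaches 0.6000·(0.3000+0.0167) = 0.1900 m
margins: 0.2500+0.0000+0.0100 = 0.2600 m
sum ≈ 0.0300+0.0008+0.1900+0.2600 ≈ 0.4808 m = S ✓

v_R_max = 1/10 m/s = 0.1000 m/s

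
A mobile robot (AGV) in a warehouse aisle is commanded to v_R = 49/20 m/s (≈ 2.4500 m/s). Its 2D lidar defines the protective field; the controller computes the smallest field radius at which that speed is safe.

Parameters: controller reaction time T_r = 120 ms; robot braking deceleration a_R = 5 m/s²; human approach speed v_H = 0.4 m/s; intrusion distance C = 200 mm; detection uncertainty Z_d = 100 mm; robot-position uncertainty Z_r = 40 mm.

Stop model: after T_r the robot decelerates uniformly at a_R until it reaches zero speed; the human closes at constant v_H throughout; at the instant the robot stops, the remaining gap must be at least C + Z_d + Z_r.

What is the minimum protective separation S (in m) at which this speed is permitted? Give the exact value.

T_s = v_R/a_R = (49/20)/5 = 0.4900 s
robot in T_r: 2.4500·0.1200 = 0.2940 m
robot covers 2.4500·0.4900 − ½·5.0000·0.4900² = 0.6002 m while stopping
person approaches 0.4000·(0.1200+0.4900) = 0.2440 m
residual clearance needed = 0.2000+0.1000+0.0400 = 0.3400 m
S_min ≈ 0.2940+0.6002+0.2440+0.3400  ⇒  S_min = 5913/4000 m

S_min = 5913/4000 m = 1.4783 m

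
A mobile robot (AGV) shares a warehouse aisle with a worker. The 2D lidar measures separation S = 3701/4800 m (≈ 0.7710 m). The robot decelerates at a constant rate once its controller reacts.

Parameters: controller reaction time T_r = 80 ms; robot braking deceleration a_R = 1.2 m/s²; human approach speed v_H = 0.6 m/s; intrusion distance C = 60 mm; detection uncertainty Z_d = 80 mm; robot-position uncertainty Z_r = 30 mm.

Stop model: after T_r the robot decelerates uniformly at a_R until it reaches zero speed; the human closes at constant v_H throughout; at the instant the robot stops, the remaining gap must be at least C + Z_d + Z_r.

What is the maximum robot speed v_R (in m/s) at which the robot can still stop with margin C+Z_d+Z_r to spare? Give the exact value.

v_R_max = 13/20 m/s = 0.6500 m/s

at the boundary: (5/12)·v² + (29/50)·v + (-13273/24000) = 0
  disc = (29/50)² − 4·(5/12)·(-13273/24000) = 452929/360000 ; √disc = 673/600
  v_R = (−(29/50) + 673/600) / (2·(5/12)) = 13/20 m/s
check:
stop time T_s = (13/20)/(6/5) = 0.5417 s
reaction-phase robot travel = 0.6500·0.0800 = 0.0520 m
braking distance = 0.6500²/(2·1.2000) = 0.1760 m
human closes 0.6000·0.6217 = 0.3730 m
C+Z_d+Z_r = 0.0600+0.0800+0.0300 = 0.1700 m
sum ≈ 0.0520+0.1760+0.3730+0.1700 ≈ 0.7710 m = S ✓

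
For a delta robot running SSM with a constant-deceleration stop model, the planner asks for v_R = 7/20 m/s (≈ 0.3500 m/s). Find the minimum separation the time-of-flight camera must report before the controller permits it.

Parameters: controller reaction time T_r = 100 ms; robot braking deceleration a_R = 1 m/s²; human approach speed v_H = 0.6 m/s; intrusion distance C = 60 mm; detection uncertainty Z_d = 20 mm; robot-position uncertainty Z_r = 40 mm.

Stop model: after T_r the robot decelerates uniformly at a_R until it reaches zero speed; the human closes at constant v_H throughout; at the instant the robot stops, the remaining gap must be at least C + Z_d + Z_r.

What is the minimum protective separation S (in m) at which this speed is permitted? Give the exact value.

T_s = v_R/a_R = (7/20)/1 = 0.3500 s
reaction-phase robot travel = 0.3500·0.1000 = 0.0350 m
robot under decel: 0.3500²/(2·1.0000) = 0.0612 m
person approaches 0.6000·(0.1000+0.3500) = 0.2700 m
residual clearance needed = 0.0600+0.0200+0.0400 = 0.1200 m
S_min ≈ 0.0350+0.0612+0.2700+0.1200  ⇒  S_min = 389/800 m

S_min = 389/800 m = 0.4863 m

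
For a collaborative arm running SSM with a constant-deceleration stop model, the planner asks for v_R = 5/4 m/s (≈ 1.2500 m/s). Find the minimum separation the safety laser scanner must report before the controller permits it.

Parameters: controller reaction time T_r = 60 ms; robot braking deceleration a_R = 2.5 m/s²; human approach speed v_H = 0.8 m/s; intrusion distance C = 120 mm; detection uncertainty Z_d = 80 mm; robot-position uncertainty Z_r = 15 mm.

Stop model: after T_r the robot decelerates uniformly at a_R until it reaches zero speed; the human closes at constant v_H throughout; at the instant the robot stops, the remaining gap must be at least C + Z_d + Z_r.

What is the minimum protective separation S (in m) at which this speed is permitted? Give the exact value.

T_s = v_R/a_R = (5/4)/(5/2) = 0.5000 s
reaction-phase robot travel = 1.2500·0.0600 = 0.0750 m
braking distance = 1.2500²/(2·2.5000) = 0.3125 m
person approaches 0.8000·(0.0600+0.5000) = 0.4480 m
C+Z_d+Z_r = 0.1200+0.0800+0.0150 = 0.2150 m
S_min ≈ 0.0750+0.3125+0.4480+0.2150  ⇒  S_min = 2101/2000 m

S_min = 2101/2000 m = 1.0505 m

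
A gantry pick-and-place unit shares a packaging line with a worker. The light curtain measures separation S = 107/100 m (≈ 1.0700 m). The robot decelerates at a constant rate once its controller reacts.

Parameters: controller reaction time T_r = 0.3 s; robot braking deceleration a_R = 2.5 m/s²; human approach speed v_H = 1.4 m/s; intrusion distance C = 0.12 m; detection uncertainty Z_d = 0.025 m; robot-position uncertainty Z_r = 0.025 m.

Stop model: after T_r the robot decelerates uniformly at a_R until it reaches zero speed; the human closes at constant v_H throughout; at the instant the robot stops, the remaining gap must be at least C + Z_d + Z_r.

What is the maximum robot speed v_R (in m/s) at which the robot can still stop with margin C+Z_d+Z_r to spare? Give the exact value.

collect terms ⇒ (1/5)·v_R² + (43/50)·v_R + (-12/25) = 0
  disc = (43/50)² − 4·(1/5)·(-12/25) = 2809/2500 ; √disc = 53/50
  v_R = (−(43/50) + 53/50) / (2·(1/5)) = 1/2 m/s
check:
stop time T_s = (1/2)/(5/2) = 0.2000 s
reaction-phase robot travel = 0.5000·0.3000 = 0.1500 m
robot under decel: 0.5000²/(2·2.5000) = 0.0500 m
human over T_r+T_s: 1.4000·(0.3000+0.2000) = 0.7000 m
margins: 0.1200+0.0250+0.0250 = 0.1700 m
sum ≈ 0.1500+0.0500+0.7000+0.1700 ≈ 1.0700 m = S ✓

v_R_max = 1/2 m/s = 0.5000 m/s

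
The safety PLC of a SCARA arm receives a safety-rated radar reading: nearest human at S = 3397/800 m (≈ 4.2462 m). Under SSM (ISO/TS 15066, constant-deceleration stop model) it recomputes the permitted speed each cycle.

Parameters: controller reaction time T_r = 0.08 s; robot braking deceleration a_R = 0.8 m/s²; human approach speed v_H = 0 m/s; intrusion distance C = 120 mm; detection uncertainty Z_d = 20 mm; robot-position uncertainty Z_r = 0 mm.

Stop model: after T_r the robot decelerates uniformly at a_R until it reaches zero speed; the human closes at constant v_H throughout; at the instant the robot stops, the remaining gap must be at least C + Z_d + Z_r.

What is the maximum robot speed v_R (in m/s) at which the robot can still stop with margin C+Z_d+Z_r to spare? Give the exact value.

v_R_max = 5/2 m/s = 2.5000 m/s

quadratic (5/8)·v² + (2/25)·v + (-657/160) = 0
  disc = (2/25)² − 4·(5/8)·(-657/160) = 410881/40000 ; √disc = 641/200
  v_R = (−(2/25) + 641/200) / (2·(5/8)) = 5/2 m/s
check:
stop time T_s = (5/2)/(4/5) = 3.1250 s
reaction-phase robot travel = 2.5000·0.0800 = 0.2000 m
robot under decel: 2.5000²/(2·0.8000) = 3.9062 m
human closes 0.0000·3.2050 = 0.0000 m
margins: 0.1200+0.0200+0.0000 = 0.1400 m
sum ≈ 0.2000+3.9062+0.0000+0.1400 ≈ 4.2462 m = S ✓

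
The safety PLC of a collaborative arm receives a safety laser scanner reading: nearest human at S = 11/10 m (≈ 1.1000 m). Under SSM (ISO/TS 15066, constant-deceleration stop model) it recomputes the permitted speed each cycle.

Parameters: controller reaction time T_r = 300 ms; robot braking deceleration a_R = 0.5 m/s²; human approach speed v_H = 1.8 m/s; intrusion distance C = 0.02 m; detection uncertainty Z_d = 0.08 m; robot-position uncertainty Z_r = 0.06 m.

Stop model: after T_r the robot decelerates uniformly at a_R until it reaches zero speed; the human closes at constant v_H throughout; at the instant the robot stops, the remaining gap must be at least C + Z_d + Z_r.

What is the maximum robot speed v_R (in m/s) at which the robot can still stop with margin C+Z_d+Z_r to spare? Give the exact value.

v_R_max = 1/10 m/s = 0.1000 m/s

at the boundary: (1)·v² + (39/10)·v + (-2/5) = 0
  disc = (39/10)² − 4·(1)·(-2/5) = 1681/100 ; √disc = 41/10
  v_R = (−(39/10) + 41/10) / (2·(1)) = 1/10 m/s
check:
stop time T_s = (1/10)/(1/2) = 0.2000 s
robot covers v_R·T_r = 0.1000·0.3000 = 0.0300 m before braking
robot covers 0.1000·0.2000 − ½·0.5000·0.2000² = 0.0100 m while stopping
human closes 1.8000·0.5000 = 0.9000 m
margins: 0.0200+0.0800+0.0600 = 0.1600 m
sum ≈ 0.0300+0.0100+0.9000+0.1600 ≈ 1.1000 m = S ✓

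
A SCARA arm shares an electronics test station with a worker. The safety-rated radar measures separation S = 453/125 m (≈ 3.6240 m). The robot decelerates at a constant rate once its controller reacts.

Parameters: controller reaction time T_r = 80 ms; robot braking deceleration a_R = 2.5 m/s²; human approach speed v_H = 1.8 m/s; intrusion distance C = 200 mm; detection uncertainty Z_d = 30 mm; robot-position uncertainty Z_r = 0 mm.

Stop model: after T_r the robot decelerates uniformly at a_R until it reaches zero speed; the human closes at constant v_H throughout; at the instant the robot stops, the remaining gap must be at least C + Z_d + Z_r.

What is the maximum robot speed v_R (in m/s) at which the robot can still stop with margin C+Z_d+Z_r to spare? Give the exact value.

quadratic (1/5)·v² + (4/5)·v + (-13/4) = 0
  disc = (4/5)² − 4·(1/5)·(-13/4) = 81/25 ; √disc = 9/5
  v_R = (−(4/5) + 9/5) / (2·(1/5)) = 5/2 m/s
check:
stop time T_s = (5/2)/(5/2) = 1.0000 s
reaction-phase robot travel = 2.5000·0.0800 = 0.2000 m
robot covers 2.5000·1.0000 − ½·2.5000·1.0000² = 1.2500 m while stopping
human closes 1.8000·1.0800 = 1.9440 m
margins: 0.2000+0.0300+0.0000 = 0.2300 m
sum ≈ 0.2000+1.2500+1.9440+0.2300 ≈ 3.6240 m = S ✓

v_R_max = 5/2 m/s = 2.5000 m/s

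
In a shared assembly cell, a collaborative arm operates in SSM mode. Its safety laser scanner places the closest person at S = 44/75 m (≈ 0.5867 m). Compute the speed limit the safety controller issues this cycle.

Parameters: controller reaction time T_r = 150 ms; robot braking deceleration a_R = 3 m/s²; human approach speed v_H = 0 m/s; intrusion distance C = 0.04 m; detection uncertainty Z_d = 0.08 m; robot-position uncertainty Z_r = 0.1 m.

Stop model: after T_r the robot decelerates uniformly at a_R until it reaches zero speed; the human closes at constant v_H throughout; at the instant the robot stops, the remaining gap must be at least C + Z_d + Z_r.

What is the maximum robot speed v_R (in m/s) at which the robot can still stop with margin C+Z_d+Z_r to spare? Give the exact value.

v_R_max = 11/10 m/s = 1.1000 m/s

quadratic (1/6)·v² + (3/20)·v + (-11/30) = 0
  disc = (3/20)² − 4·(1/6)·(-11/30) = 961/3600 ; √disc = 31/60
  v_R = (−(3/20) + 31/60) / (2·(1/6)) = 11/10 m/s
check:
stop time T_s = (11/10)/3 = 0.3667 s
robot covers v_R·T_r = 1.1000·0.1500 = 0.1650 m before braking
robot covers 1.1000·0.3667 − ½·3.0000·0.3667² = 0.2017 m while stopping
human closes 0.0000·0.5167 = 0.0000 m
margins: 0.0400+0.0800+0.1000 = 0.2200 m
sum ≈ 0.1650+0.2017+0.0000+0.2200 ≈ 0.5867 m = S ✓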